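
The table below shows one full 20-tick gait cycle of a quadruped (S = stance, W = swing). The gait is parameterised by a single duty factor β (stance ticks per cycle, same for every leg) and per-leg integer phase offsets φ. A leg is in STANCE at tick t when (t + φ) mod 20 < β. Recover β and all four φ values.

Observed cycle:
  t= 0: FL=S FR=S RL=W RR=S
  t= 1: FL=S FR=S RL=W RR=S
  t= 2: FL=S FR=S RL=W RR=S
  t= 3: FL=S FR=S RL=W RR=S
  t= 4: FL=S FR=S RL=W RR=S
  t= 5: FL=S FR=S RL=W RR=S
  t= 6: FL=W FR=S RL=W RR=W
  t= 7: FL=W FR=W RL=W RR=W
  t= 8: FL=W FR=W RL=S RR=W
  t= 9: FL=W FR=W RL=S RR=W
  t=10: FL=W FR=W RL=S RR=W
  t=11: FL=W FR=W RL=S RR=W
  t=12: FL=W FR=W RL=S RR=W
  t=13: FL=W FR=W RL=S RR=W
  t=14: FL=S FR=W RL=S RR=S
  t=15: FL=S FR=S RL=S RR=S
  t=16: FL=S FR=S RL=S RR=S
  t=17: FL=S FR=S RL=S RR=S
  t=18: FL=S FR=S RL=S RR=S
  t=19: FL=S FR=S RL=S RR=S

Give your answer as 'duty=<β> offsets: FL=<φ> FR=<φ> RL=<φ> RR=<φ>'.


duty β = stance ticks per leg = 12
FL: stance ticks = 12; W→S at t=14 → φ=6
FR: stance ticks = 12; W→S at t=15 → φ=5
RL: stance ticks = 12; W→S at t=8 → φ=12
RR: stance ticks = 12; W→S at t=14 → φ=6

duty=12 offsets: FL=6 FR=5 RL=12 RR=6


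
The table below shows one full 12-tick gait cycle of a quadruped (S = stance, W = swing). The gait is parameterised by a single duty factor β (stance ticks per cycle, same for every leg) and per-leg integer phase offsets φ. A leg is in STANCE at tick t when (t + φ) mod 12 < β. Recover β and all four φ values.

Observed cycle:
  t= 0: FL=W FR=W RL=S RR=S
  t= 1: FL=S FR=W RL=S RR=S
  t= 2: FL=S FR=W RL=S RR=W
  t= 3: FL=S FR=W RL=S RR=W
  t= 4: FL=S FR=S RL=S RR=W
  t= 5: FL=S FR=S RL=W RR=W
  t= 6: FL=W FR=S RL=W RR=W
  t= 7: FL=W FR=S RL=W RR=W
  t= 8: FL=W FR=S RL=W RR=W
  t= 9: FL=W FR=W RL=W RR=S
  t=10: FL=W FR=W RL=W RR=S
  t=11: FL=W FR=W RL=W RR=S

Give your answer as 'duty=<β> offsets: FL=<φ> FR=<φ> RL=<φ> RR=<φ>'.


duty=5 offsets: FL=11 FR=8 RL=0 RR=3

duty β = stance ticks per leg = 5
FL: stance ticks = 5; W→S at t=1 → φ=11
FR: stance ticks = 5; W→S at t=4 → φ=8
RL: stance ticks = 5; W→S at t=0 → φ=0
RR: stance ticks = 5; W→S at t=9 → φ=3


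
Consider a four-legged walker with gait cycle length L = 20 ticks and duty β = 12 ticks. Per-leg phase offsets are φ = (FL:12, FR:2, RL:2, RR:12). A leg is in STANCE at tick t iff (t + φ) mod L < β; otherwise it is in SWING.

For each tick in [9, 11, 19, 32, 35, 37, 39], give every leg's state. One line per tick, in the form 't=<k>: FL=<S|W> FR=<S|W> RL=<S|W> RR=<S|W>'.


t=9: FL=S FR=S RL=S RR=S
t=11: FL=S FR=W RL=W RR=S
t=19: FL=S FR=S RL=S RR=S
t=32: FL=S FR=W RL=W RR=S
t=35: FL=S FR=W RL=W RR=S
t=37: FL=S FR=W RL=W RR=S
t=39: FL=S FR=S RL=S RR=S

t=9: phase=(1,11,11,1) vs β=12 → FL=S FR=S RL=S RR=S
t=11: phase=(3,13,13,3) vs β=12 → FL=S FR=W RL=W RR=S
t=19: phase=(11,1,1,11) vs β=12 → FL=S FR=S RL=S RR=S
t=32: phase=(4,14,14,4) vs β=12 → FL=S FR=W RL=W RR=S
t=35: phase=(7,17,17,7) vs β=12 → FL=S FR=W RL=W RR=S
t=37: phase=(9,19,19,9) vs β=12 → FL=S FR=W RL=W RR=S
t=39: phase=(11,1,1,11) vs β=12 → FL=S FR=S RL=S RR=S


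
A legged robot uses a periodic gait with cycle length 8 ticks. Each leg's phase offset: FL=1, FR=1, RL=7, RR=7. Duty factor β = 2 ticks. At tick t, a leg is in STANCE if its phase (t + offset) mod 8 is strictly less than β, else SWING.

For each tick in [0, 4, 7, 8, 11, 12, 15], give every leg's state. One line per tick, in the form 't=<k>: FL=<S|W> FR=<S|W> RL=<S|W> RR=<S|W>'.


t=0: phase=(1,1,7,7) vs β=2 → FL=S FR=S RL=W RR=W
t=4: phase=(5,5,3,3) vs β=2 → FL=W FR=W RL=W RR=W
t=7: phase=(0,0,6,6) vs β=2 → FL=S FR=S RL=W RR=W
t=8: phase=(1,1,7,7) vs β=2 → FL=S FR=S RL=W RR=W
t=11: phase=(4,4,2,2) vs β=2 → FL=W FR=W RL=W RR=W
t=12: phase=(5,5,3,3) vs β=2 → FL=W FR=W RL=W RR=W
t=15: phase=(0,0,6,6) vs β=2 → FL=S FR=S RL=W RR=W

t=0: FL=S FR=S RL=W RR=W
t=4: FL=W FR=W RL=W RR=W
t=7: FL=S FR=S RL=W RR=W
t=8: FL=S FR=S RL=W RR=W
t=11: FL=W FR=W RL=W RR=W
t=12: FL=W FR=W RL=W RR=W
t=15: FL=S FR=S RL=W RR=W


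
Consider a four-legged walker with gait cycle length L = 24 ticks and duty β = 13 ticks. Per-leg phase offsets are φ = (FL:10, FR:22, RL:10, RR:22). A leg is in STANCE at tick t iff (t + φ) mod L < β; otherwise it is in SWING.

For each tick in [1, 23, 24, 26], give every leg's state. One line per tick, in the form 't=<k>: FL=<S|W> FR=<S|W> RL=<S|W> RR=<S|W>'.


t=1: FL=S FR=W RL=S RR=W
t=23: FL=S FR=W RL=S RR=W
t=24: FL=S FR=W RL=S RR=W
t=26: FL=S FR=S RL=S RR=S

t=1: phase=(11,23,11,23) vs β=13 → FL=S FR=W RL=S RR=W
t=23: phase=(9,21,9,21) vs β=13 → FL=S FR=W RL=S RR=W
t=24: phase=(10,22,10,22) vs β=13 → FL=S FR=W RL=S RR=W
t=26: phase=(12,0,12,0) vs β=13 → FL=S FR=S RL=S RR=S


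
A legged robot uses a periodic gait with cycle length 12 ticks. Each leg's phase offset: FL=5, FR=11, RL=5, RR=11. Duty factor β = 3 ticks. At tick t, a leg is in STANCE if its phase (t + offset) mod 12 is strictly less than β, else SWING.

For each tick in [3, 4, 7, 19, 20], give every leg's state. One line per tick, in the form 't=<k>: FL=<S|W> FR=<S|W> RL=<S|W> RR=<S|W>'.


t=3: phase=(8,2,8,2) vs β=3 → FL=W FR=S RL=W RR=S
t=4: phase=(9,3,9,3) vs β=3 → FL=W FR=W RL=W RR=W
t=7: phase=(0,6,0,6) vs β=3 → FL=S FR=W RL=S RR=W
t=19: phase=(0,6,0,6) vs β=3 → FL=S FR=W RL=S RR=W
t=20: phase=(1,7,1,7) vs β=3 → FL=S FR=W RL=S RR=W

t=3: FL=W FR=S RL=W RR=S
t=4: FL=W FR=W RL=W RR=W
t=7: FL=S FR=W RL=S RR=W
t=19: FL=S FR=W RL=S RR=W
t=20: FL=S FR=W RL=S RR=W


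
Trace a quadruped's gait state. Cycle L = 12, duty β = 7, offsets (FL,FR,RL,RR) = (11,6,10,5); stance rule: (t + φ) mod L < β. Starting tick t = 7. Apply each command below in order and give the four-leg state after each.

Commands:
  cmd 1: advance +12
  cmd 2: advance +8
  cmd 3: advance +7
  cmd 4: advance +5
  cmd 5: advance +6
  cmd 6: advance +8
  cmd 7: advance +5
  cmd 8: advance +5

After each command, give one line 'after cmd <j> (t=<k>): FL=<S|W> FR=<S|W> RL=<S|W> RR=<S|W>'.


start t=7: FL=S FR=S RL=S RR=S
cmd 1: advance +12 → t=19, phase=(6,1,5,0) → FL=S FR=S RL=S RR=S
cmd 2: advance +8 → t=27, phase=(2,9,1,8) → FL=S FR=W RL=S RR=W
cmd 3: advance +7 → t=34, phase=(9,4,8,3) → FL=W FR=S RL=W RR=S
cmd 4: advance +5 → t=39, phase=(2,9,1,8) → FL=S FR=W RL=S RR=W
cmd 5: advance +6 → t=45, phase=(8,3,7,2) → FL=W FR=S RL=W RR=S
cmd 6: advance +8 → t=53, phase=(4,11,3,10) → FL=S FR=W RL=S RR=W
cmd 7: advance +5 → t=58, phase=(9,4,8,3) → FL=W FR=S RL=W RR=S
cmd 8: advance +5 → t=63, phase=(2,9,1,8) → FL=S FR=W RL=S RR=W

after cmd 1 (t=19): FL=S FR=S RL=S RR=S
after cmd 2 (t=27): FL=S FR=W RL=S RR=W
after cmd 3 (t=34): FL=W FR=S RL=W RR=S
after cmd 4 (t=39): FL=S FR=W RL=S RR=W
after cmd 5 (t=45): FL=W FR=S RL=W RR=S
after cmd 6 (t=53): FL=S FR=W RL=S RR=W
after cmd 7 (t=58): FL=W FR=S RL=W RR=S
after cmd 8 (t=63): FL=S FR=W RL=S RR=W


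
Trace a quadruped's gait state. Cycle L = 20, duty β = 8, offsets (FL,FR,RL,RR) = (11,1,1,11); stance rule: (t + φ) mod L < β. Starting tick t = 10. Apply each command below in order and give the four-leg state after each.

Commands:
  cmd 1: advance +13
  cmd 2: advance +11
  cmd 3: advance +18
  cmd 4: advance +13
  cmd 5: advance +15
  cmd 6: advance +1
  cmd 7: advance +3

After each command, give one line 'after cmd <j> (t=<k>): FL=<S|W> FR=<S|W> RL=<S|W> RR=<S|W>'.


after cmd 1 (t=23): FL=W FR=S RL=S RR=W
after cmd 2 (t=34): FL=S FR=W RL=W RR=S
after cmd 3 (t=52): FL=S FR=W RL=W RR=S
after cmd 4 (t=65): FL=W FR=S RL=S RR=W
after cmd 5 (t=80): FL=W FR=S RL=S RR=W
after cmd 6 (t=81): FL=W FR=S RL=S RR=W
after cmd 7 (t=84): FL=W FR=S RL=S RR=W

start t=10: FL=S FR=W RL=W RR=S
cmd 1: advance +13 → t=23, phase=(14,4,4,14) → FL=W FR=S RL=S RR=W
cmd 2: advance +11 → t=34, phase=(5,15,15,5) → FL=S FR=W RL=W RR=S
cmd 3: advance +18 → t=52, phase=(3,13,13,3) → FL=S FR=W RL=W RR=S
cmd 4: advance +13 → t=65, phase=(16,6,6,16) → FL=W FR=S RL=S RR=W
cmd 5: advance +15 → t=80, phase=(11,1,1,11) → FL=W FR=S RL=S RR=W
cmd 6: advance +1 → t=81, phase=(12,2,2,12) → FL=W FR=S RL=S RR=W
cmd 7: advance +3 → t=84, phase=(15,5,5,15) → FL=W FR=S RL=S RR=W


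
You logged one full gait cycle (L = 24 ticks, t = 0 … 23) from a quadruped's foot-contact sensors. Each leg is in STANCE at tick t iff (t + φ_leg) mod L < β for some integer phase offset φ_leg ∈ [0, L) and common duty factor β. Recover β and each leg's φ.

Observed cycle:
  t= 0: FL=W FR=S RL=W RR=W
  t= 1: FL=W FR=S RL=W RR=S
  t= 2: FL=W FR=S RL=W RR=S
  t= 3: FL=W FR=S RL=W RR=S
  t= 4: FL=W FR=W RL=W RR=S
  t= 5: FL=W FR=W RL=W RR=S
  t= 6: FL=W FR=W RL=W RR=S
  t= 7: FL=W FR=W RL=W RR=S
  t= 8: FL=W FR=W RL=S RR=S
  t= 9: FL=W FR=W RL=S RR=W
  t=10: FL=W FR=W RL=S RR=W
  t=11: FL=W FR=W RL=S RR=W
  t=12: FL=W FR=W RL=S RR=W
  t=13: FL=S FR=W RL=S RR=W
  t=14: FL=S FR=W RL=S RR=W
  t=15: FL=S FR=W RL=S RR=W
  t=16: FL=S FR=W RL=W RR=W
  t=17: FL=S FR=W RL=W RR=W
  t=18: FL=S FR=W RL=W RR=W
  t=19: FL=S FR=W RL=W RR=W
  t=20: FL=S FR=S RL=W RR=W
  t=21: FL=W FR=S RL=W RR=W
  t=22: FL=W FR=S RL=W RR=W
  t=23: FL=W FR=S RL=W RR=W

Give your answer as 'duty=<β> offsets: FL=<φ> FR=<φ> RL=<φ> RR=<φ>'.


duty β = stance ticks per leg = 8
FL: stance ticks = 8; W→S at t=13 → φ=11
FR: stance ticks = 8; W→S at t=20 → φ=4
RL: stance ticks = 8; W→S at t=8 → φ=16
RR: stance ticks = 8; W→S at t=1 → φ=23

duty=8 offsets: FL=11 FR=4 RL=16 RR=23


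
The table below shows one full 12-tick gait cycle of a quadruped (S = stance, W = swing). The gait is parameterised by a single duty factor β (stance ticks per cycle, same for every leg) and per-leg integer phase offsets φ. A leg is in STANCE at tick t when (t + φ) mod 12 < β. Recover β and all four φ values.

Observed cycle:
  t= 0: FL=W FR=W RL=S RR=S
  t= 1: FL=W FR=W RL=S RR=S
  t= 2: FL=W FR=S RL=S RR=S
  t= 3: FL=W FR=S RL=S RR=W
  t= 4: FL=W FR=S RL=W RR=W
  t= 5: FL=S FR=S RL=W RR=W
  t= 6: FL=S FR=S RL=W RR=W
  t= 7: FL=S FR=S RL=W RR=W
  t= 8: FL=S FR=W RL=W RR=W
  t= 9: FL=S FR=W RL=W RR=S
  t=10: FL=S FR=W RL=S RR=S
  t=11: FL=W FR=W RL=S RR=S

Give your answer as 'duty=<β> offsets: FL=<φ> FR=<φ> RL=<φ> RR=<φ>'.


duty=6 offsets: FL=7 FR=10 RL=2 RR=3

duty β = stance ticks per leg = 6
FL: stance ticks = 6; W→S at t=5 → φ=7
FR: stance ticks = 6; W→S at t=2 → φ=10
RL: stance ticks = 6; W→S at t=10 → φ=2
RR: stance ticks = 6; W→S at t=9 → φ=3


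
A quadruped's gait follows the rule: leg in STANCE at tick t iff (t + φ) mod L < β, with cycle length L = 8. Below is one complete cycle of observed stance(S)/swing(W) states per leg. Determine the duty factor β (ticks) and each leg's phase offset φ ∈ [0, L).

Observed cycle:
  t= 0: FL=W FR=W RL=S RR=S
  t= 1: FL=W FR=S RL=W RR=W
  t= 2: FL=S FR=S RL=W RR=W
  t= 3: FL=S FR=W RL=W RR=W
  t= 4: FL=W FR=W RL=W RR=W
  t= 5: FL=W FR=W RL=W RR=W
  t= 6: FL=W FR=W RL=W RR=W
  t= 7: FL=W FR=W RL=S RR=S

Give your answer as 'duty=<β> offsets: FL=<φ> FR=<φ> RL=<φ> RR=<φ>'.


duty=2 offsets: FL=6 FR=7 RL=1 RR=1

duty β = stance ticks per leg = 2
FL: stance ticks = 2; W→S at t=2 → φ=6
FR: stance ticks = 2; W→S at t=1 → φ=7
RL: stance ticks = 2; W→S at t=7 → φ=1
RR: stance ticks = 2; W→S at t=7 → φ=1


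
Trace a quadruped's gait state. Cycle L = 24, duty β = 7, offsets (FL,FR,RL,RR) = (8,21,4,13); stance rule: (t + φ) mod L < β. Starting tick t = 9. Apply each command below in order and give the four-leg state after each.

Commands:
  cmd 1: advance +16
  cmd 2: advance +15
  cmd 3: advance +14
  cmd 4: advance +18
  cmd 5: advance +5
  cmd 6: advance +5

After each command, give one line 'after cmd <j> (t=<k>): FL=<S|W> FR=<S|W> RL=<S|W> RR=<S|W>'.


after cmd 1 (t=25): FL=W FR=W RL=S RR=W
after cmd 2 (t=40): FL=S FR=W RL=W RR=S
after cmd 3 (t=54): FL=W FR=S RL=W RR=W
after cmd 4 (t=72): FL=W FR=W RL=S RR=W
after cmd 5 (t=77): FL=W FR=S RL=W RR=W
after cmd 6 (t=82): FL=W FR=W RL=W RR=W

start t=9: FL=W FR=S RL=W RR=W
cmd 1: advance +16 → t=25, phase=(9,22,5,14) → FL=W FR=W RL=S RR=W
cmd 2: advance +15 → t=40, phase=(0,13,20,5) → FL=S FR=W RL=W RR=S
cmd 3: advance +14 → t=54, phase=(14,3,10,19) → FL=W FR=S RL=W RR=W
cmd 4: advance +18 → t=72, phase=(8,21,4,13) → FL=W FR=W RL=S RR=W
cmd 5: advance +5 → t=77, phase=(13,2,9,18) → FL=W FR=S RL=W RR=W
cmd 6: advance +5 → t=82, phase=(18,7,14,23) → FL=W FR=W RL=W RR=W


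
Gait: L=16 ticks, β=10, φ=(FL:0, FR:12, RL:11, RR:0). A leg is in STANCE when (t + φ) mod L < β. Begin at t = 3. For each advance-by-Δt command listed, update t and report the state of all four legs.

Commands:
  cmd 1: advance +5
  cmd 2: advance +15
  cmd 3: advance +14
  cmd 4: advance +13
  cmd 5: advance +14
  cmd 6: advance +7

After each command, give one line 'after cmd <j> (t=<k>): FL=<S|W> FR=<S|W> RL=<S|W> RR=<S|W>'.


start t=3: FL=S FR=W RL=W RR=S
cmd 1: advance +5 → t=8, phase=(8,4,3,8) → FL=S FR=S RL=S RR=S
cmd 2: advance +15 → t=23, phase=(7,3,2,7) → FL=S FR=S RL=S RR=S
cmd 3: advance +14 → t=37, phase=(5,1,0,5) → FL=S FR=S RL=S RR=S
cmd 4: advance +13 → t=50, phase=(2,14,13,2) → FL=S FR=W RL=W RR=S
cmd 5: advance +14 → t=64, phase=(0,12,11,0) → FL=S FR=W RL=W RR=S
cmd 6: advance +7 → t=71, phase=(7,3,2,7) → FL=S FR=S RL=S RR=S

after cmd 1 (t=8): FL=S FR=S RL=S RR=S
after cmd 2 (t=23): FL=S FR=S RL=S RR=S
after cmd 3 (t=37): FL=S FR=S RL=S RR=S
after cmd 4 (t=50): FL=S FR=W RL=W RR=S
after cmd 5 (t=64): FL=S FR=W RL=W RR=S
after cmd 6 (t=71): FL=S FR=S RL=S RR=S


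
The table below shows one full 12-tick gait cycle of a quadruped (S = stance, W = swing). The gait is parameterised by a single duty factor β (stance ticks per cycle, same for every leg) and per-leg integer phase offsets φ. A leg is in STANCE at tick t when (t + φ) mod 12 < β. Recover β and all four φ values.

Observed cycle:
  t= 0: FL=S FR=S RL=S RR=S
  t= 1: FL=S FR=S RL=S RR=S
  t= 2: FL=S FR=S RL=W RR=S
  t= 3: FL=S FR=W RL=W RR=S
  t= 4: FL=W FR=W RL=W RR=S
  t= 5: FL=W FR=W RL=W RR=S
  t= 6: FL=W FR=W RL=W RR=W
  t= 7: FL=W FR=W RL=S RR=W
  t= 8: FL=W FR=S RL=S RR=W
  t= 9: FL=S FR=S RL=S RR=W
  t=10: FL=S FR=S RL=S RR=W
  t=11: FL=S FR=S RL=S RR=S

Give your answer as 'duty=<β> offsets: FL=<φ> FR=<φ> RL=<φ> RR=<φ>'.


duty=7 offsets: FL=3 FR=4 RL=5 RR=1

duty β = stance ticks per leg = 7
FL: stance ticks = 7; W→S at t=9 → φ=3
FR: stance ticks = 7; W→S at t=8 → φ=4
RL: stance ticks = 7; W→S at t=7 → φ=5
RR: stance ticks = 7; W→S at t=11 → φ=1


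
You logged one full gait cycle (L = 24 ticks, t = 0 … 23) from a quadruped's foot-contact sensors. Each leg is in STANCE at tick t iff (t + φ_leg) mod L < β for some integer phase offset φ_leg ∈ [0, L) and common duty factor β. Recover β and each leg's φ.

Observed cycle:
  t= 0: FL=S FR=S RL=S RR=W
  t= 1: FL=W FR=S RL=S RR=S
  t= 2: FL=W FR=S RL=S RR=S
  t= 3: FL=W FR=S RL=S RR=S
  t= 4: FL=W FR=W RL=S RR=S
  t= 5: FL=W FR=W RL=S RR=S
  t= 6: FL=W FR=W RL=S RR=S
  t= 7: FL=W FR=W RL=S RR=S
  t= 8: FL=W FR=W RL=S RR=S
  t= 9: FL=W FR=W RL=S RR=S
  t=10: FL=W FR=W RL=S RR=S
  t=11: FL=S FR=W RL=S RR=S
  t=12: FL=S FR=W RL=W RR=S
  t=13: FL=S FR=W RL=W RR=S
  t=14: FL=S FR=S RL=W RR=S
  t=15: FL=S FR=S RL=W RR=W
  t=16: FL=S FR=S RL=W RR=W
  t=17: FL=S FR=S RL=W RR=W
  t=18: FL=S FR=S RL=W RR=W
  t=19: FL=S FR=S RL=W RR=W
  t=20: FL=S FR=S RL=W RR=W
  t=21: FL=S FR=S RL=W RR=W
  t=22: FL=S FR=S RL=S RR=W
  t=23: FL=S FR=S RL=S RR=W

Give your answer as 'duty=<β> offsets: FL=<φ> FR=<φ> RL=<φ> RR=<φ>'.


duty β = stance ticks per leg = 14
FL: stance ticks = 14; W→S at t=11 → φ=13
FR: stance ticks = 14; W→S at t=14 → φ=10
RL: stance ticks = 14; W→S at t=22 → φ=2
RR: stance ticks = 14; W→S at t=1 → φ=23

duty=14 offsets: FL=13 FR=10 RL=2 RR=23


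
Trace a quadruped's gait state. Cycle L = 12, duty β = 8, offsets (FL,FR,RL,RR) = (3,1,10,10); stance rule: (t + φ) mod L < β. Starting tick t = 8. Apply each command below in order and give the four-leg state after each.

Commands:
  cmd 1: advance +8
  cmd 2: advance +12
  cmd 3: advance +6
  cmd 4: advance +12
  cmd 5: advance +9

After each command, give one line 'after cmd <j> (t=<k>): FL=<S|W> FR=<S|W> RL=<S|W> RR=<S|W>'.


start t=8: FL=W FR=W RL=S RR=S
cmd 1: advance +8 → t=16, phase=(7,5,2,2) → FL=S FR=S RL=S RR=S
cmd 2: advance +12 → t=28, phase=(7,5,2,2) → FL=S FR=S RL=S RR=S
cmd 3: advance +6 → t=34, phase=(1,11,8,8) → FL=S FR=W RL=W RR=W
cmd 4: advance +12 → t=46, phase=(1,11,8,8) → FL=S FR=W RL=W RR=W
cmd 5: advance +9 → t=55, phase=(10,8,5,5) → FL=W FR=W RL=S RR=S

after cmd 1 (t=16): FL=S FR=S RL=S RR=S
after cmd 2 (t=28): FL=S FR=S RL=S RR=S
after cmd 3 (t=34): FL=S FR=W RL=W RR=W
after cmd 4 (t=46): FL=S FR=W RL=W RR=W
after cmd 5 (t=55): FL=W FR=W RL=S RR=S


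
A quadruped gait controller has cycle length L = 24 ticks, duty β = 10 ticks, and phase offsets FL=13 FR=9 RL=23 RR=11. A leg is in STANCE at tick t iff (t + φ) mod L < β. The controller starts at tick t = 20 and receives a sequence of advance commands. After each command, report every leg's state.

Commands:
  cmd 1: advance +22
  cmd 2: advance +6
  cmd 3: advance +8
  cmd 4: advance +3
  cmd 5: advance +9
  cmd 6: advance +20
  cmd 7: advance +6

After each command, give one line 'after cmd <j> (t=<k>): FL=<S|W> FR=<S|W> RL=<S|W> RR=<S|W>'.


start t=20: FL=S FR=S RL=W RR=S
cmd 1: advance +22 → t=42, phase=(7,3,17,5) → FL=S FR=S RL=W RR=S
cmd 2: advance +6 → t=48, phase=(13,9,23,11) → FL=W FR=S RL=W RR=W
cmd 3: advance +8 → t=56, phase=(21,17,7,19) → FL=W FR=W RL=S RR=W
cmd 4: advance +3 → t=59, phase=(0,20,10,22) → FL=S FR=W RL=W RR=W
cmd 5: advance +9 → t=68, phase=(9,5,19,7) → FL=S FR=S RL=W RR=S
cmd 6: advance +20 → t=88, phase=(5,1,15,3) → FL=S FR=S RL=W RR=S
cmd 7: advance +6 → t=94, phase=(11,7,21,9) → FL=W FR=S RL=W RR=S

after cmd 1 (t=42): FL=S FR=S RL=W RR=S
after cmd 2 (t=48): FL=W FR=S RL=W RR=W
after cmd 3 (t=56): FL=W FR=W RL=S RR=W
after cmd 4 (t=59): FL=S FR=W RL=W RR=W
after cmd 5 (t=68): FL=S FR=S RL=W RR=S
after cmd 6 (t=88): FL=S FR=S RL=W RR=S
after cmd 7 (t=94): FL=W FR=S RL=W RR=S


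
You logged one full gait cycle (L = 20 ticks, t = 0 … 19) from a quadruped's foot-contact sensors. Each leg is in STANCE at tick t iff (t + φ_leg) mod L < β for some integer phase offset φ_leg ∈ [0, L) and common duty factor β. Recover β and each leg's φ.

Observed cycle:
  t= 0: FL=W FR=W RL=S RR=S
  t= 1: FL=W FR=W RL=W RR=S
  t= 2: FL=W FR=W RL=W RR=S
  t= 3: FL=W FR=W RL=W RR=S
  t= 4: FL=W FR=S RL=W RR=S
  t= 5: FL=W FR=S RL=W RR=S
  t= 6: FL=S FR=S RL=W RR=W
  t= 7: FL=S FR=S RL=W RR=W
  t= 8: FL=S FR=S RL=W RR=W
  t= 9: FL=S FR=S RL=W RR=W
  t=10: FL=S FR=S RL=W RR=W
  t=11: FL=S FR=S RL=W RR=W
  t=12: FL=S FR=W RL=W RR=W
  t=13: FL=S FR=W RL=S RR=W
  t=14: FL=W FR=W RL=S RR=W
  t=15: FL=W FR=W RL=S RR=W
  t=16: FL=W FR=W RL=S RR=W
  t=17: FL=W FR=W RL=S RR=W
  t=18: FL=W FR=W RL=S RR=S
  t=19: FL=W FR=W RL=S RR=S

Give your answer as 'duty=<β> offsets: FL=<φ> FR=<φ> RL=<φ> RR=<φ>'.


duty=8 offsets: FL=14 FR=16 RL=7 RR=2

duty β = stance ticks per leg = 8
FL: stance ticks = 8; W→S at t=6 → φ=14
FR: stance ticks = 8; W→S at t=4 → φ=16
RL: stance ticks = 8; W→S at t=13 → φ=7
RR: stance ticks = 8; W→S at t=18 → φ=2


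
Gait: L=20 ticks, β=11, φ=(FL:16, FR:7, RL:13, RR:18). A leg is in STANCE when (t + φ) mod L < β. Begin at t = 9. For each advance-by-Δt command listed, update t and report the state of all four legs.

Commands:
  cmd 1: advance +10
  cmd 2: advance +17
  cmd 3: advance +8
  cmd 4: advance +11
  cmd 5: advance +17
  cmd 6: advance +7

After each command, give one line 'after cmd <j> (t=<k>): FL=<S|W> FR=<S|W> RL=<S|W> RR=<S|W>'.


start t=9: FL=S FR=W RL=S RR=S
cmd 1: advance +10 → t=19, phase=(15,6,12,17) → FL=W FR=S RL=W RR=W
cmd 2: advance +17 → t=36, phase=(12,3,9,14) → FL=W FR=S RL=S RR=W
cmd 3: advance +8 → t=44, phase=(0,11,17,2) → FL=S FR=W RL=W RR=S
cmd 4: advance +11 → t=55, phase=(11,2,8,13) → FL=W FR=S RL=S RR=W
cmd 5: advance +17 → t=72, phase=(8,19,5,10) → FL=S FR=W RL=S RR=S
cmd 6: advance +7 → t=79, phase=(15,6,12,17) → FL=W FR=S RL=W RR=W

after cmd 1 (t=19): FL=W FR=S RL=W RR=W
after cmd 2 (t=36): FL=W FR=S RL=S RR=W
after cmd 3 (t=44): FL=S FR=W RL=W RR=S
after cmd 4 (t=55): FL=W FR=S RL=S RR=W
after cmd 5 (t=72): FL=S FR=W RL=S RR=S
after cmd 6 (t=79): FL=W FR=S RL=W RR=W


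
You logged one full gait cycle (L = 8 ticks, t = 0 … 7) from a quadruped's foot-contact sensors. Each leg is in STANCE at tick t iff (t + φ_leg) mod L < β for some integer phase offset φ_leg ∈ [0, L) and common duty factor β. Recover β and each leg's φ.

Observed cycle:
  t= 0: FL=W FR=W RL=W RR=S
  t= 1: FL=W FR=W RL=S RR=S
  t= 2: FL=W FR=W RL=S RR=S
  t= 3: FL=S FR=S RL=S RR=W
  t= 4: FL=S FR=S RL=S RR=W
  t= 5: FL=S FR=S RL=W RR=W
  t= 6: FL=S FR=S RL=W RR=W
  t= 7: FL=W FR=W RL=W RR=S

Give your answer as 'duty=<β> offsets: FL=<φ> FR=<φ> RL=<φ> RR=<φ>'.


duty=4 offsets: FL=5 FR=5 RL=7 RR=1

duty β = stance ticks per leg = 4
FL: stance ticks = 4; W→S at t=3 → φ=5
FR: stance ticks = 4; W→S at t=3 → φ=5
RL: stance ticks = 4; W→S at t=1 → φ=7
RR: stance ticks = 4; W→S at t=7 → φ=1


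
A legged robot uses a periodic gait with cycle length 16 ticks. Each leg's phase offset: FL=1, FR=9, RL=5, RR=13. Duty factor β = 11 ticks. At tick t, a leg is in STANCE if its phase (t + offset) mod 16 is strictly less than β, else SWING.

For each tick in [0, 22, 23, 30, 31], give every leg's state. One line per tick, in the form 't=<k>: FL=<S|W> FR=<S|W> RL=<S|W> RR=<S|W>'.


t=0: FL=S FR=S RL=S RR=W
t=22: FL=S FR=W RL=W RR=S
t=23: FL=S FR=S RL=W RR=S
t=30: FL=W FR=S RL=S RR=W
t=31: FL=S FR=S RL=S RR=W

t=0: phase=(1,9,5,13) vs β=11 → FL=S FR=S RL=S RR=W
t=22: phase=(7,15,11,3) vs β=11 → FL=S FR=W RL=W RR=S
t=23: phase=(8,0,12,4) vs β=11 → FL=S FR=S RL=W RR=S
t=30: phase=(15,7,3,11) vs β=11 → FL=W FR=S RL=S RR=W
t=31: phase=(0,8,4,12) vs β=11 → FL=S FR=S RL=S RR=W


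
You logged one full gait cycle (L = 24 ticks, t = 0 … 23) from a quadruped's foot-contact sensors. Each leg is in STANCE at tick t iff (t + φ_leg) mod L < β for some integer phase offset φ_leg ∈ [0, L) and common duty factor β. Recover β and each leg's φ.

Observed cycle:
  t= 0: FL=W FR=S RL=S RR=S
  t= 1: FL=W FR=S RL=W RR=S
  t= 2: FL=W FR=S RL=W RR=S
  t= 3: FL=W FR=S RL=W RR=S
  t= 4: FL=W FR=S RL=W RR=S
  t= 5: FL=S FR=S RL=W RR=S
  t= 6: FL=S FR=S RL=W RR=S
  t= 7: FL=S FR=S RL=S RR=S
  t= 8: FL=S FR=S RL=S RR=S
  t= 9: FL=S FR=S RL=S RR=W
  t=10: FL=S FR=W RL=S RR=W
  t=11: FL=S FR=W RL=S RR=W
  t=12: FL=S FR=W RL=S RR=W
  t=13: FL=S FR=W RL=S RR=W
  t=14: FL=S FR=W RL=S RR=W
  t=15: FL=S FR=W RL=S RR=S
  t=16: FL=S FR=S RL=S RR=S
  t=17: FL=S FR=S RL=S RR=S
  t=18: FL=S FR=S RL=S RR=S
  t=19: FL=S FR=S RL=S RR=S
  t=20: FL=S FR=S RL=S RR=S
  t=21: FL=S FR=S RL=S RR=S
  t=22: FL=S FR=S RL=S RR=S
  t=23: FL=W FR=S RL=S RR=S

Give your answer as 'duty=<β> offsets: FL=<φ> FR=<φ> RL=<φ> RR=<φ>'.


duty β = stance ticks per leg = 18
FL: stance ticks = 18; W→S at t=5 → φ=19
FR: stance ticks = 18; W→S at t=16 → φ=8
RL: stance ticks = 18; W→S at t=7 → φ=17
RR: stance ticks = 18; W→S at t=15 → φ=9

duty=18 offsets: FL=19 FR=8 RL=17 RR=9


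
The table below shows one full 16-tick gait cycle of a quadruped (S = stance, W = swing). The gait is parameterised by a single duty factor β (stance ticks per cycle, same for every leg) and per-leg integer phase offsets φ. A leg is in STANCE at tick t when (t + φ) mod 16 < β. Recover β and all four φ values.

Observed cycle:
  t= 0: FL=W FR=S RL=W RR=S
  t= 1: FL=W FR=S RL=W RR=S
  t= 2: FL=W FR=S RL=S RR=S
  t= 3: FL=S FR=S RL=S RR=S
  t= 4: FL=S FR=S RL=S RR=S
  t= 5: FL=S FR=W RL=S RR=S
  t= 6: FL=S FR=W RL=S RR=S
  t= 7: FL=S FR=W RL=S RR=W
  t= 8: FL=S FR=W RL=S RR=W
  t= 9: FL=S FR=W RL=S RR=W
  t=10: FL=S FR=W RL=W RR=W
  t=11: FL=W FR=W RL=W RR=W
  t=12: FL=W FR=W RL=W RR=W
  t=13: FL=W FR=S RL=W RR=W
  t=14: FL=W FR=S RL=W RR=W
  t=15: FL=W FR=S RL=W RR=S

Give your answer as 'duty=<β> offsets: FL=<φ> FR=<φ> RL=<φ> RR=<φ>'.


duty=8 offsets: FL=13 FR=3 RL=14 RR=1

duty β = stance ticks per leg = 8
FL: stance ticks = 8; W→S at t=3 → φ=13
FR: stance ticks = 8; W→S at t=13 → φ=3
RL: stance ticks = 8; W→S at t=2 → φ=14
RR: stance ticks = 8; W→S at t=15 → φ=1


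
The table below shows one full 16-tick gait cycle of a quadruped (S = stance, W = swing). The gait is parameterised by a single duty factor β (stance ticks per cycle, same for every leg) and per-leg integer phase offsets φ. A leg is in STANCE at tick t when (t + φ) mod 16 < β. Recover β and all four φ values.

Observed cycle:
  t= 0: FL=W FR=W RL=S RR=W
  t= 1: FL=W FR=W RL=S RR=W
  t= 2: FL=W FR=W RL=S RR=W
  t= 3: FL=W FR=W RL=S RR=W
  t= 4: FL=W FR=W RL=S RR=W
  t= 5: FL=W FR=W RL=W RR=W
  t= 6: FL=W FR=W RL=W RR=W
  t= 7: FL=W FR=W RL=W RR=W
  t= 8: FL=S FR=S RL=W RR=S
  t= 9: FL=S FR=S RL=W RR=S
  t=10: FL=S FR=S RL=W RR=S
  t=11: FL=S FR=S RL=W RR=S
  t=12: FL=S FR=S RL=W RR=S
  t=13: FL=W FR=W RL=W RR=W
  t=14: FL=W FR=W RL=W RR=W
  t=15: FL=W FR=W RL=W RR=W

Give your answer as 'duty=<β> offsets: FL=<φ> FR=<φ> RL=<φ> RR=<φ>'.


duty β = stance ticks per leg = 5
FL: stance ticks = 5; W→S at t=8 → φ=8
FR: stance ticks = 5; W→S at t=8 → φ=8
RL: stance ticks = 5; W→S at t=0 → φ=0
RR: stance ticks = 5; W→S at t=8 → φ=8

duty=5 offsets: FL=8 FR=8 RL=0 RR=8


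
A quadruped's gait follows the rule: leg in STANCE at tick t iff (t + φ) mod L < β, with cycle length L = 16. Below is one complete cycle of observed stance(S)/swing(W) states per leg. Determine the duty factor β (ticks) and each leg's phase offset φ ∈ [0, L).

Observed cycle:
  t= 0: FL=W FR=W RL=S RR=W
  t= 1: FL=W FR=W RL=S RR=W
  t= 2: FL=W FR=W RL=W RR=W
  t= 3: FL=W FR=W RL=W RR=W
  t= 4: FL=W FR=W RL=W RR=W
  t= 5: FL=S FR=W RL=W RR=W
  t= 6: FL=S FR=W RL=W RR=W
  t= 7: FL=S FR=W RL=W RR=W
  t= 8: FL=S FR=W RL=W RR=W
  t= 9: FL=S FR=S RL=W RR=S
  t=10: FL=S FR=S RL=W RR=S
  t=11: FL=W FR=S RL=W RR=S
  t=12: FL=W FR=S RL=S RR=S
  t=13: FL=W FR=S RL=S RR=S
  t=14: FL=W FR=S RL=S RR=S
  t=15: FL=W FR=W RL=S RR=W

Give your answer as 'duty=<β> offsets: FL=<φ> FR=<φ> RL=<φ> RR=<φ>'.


duty=6 offsets: FL=11 FR=7 RL=4 RR=7

duty β = stance ticks per leg = 6
FL: stance ticks = 6; W→S at t=5 → φ=11
FR: stance ticks = 6; W→S at t=9 → φ=7
RL: stance ticks = 6; W→S at t=12 → φ=4
RR: stance ticks = 6; W→S at t=9 → φ=7


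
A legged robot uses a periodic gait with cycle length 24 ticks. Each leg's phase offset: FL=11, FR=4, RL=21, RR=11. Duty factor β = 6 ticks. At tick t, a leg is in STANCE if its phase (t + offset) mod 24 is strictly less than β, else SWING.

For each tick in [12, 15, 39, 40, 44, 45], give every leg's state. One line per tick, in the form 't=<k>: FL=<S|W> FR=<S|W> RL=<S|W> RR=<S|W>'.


t=12: FL=W FR=W RL=W RR=W
t=15: FL=S FR=W RL=W RR=S
t=39: FL=S FR=W RL=W RR=S
t=40: FL=S FR=W RL=W RR=S
t=44: FL=W FR=S RL=W RR=W
t=45: FL=W FR=S RL=W RR=W

t=12: phase=(23,16,9,23) vs β=6 → FL=W FR=W RL=W RR=W
t=15: phase=(2,19,12,2) vs β=6 → FL=S FR=W RL=W RR=S
t=39: phase=(2,19,12,2) vs β=6 → FL=S FR=W RL=W RR=S
t=40: phase=(3,20,13,3) vs β=6 → FL=S FR=W RL=W RR=S
t=44: phase=(7,0,17,7) vs β=6 → FL=W FR=S RL=W RR=W
t=45: phase=(8,1,18,8) vs β=6 → FL=W FR=S RL=W RR=W


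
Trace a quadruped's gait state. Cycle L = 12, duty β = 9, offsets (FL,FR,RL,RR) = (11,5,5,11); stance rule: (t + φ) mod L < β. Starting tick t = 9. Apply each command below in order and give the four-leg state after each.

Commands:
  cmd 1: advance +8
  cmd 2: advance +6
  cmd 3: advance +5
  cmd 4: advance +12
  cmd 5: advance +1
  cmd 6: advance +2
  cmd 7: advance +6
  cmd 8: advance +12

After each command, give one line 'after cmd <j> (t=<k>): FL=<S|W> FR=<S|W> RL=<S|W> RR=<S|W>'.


after cmd 1 (t=17): FL=S FR=W RL=W RR=S
after cmd 2 (t=23): FL=W FR=S RL=S RR=W
after cmd 3 (t=28): FL=S FR=W RL=W RR=S
after cmd 4 (t=40): FL=S FR=W RL=W RR=S
after cmd 5 (t=41): FL=S FR=W RL=W RR=S
after cmd 6 (t=43): FL=S FR=S RL=S RR=S
after cmd 7 (t=49): FL=S FR=S RL=S RR=S
after cmd 8 (t=61): FL=S FR=S RL=S RR=S

start t=9: FL=S FR=S RL=S RR=S
cmd 1: advance +8 → t=17, phase=(4,10,10,4) → FL=S FR=W RL=W RR=S
cmd 2: advance +6 → t=23, phase=(10,4,4,10) → FL=W FR=S RL=S RR=W
cmd 3: advance +5 → t=28, phase=(3,9,9,3) → FL=S FR=W RL=W RR=S
cmd 4: advance +12 → t=40, phase=(3,9,9,3) → FL=S FR=W RL=W RR=S
cmd 5: advance +1 → t=41, phase=(4,10,10,4) → FL=S FR=W RL=W RR=S
cmd 6: advance +2 → t=43, phase=(6,0,0,6) → FL=S FR=S RL=S RR=S
cmd 7: advance +6 → t=49, phase=(0,6,6,0) → FL=S FR=S RL=S RR=S
cmd 8: advance +12 → t=61, phase=(0,6,6,0) → FL=S FR=S RL=S RR=S


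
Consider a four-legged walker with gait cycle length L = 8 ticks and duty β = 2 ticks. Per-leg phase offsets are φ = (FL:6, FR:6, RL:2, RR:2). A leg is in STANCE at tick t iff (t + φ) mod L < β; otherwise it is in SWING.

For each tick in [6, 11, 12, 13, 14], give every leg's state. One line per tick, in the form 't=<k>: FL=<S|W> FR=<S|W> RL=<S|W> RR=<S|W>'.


t=6: phase=(4,4,0,0) vs β=2 → FL=W FR=W RL=S RR=S
t=11: phase=(1,1,5,5) vs β=2 → FL=S FR=S RL=W RR=W
t=12: phase=(2,2,6,6) vs β=2 → FL=W FR=W RL=W RR=W
t=13: phase=(3,3,7,7) vs β=2 → FL=W FR=W RL=W RR=W
t=14: phase=(4,4,0,0) vs β=2 → FL=W FR=W RL=S RR=S

t=6: FL=W FR=W RL=S RR=S
t=11: FL=S FR=S RL=W RR=W
t=12: FL=W FR=W RL=W RR=W
t=13: FL=W FR=W RL=W RR=W
t=14: FL=W FR=W RL=S RR=S


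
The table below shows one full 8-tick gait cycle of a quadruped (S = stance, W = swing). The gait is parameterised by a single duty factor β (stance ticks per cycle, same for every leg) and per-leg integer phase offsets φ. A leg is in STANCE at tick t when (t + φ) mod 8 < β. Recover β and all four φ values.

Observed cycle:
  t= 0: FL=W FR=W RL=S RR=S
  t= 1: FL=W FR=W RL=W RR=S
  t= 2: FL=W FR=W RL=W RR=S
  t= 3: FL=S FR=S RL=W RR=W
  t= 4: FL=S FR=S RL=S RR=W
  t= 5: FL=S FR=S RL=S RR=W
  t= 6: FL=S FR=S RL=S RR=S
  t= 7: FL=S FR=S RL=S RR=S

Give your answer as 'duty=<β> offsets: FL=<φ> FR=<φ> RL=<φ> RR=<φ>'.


duty β = stance ticks per leg = 5
FL: stance ticks = 5; W→S at t=3 → φ=5
FR: stance ticks = 5; W→S at t=3 → φ=5
RL: stance ticks = 5; W→S at t=4 → φ=4
RR: stance ticks = 5; W→S at t=6 → φ=2

duty=5 offsets: FL=5 FR=5 RL=4 RR=2


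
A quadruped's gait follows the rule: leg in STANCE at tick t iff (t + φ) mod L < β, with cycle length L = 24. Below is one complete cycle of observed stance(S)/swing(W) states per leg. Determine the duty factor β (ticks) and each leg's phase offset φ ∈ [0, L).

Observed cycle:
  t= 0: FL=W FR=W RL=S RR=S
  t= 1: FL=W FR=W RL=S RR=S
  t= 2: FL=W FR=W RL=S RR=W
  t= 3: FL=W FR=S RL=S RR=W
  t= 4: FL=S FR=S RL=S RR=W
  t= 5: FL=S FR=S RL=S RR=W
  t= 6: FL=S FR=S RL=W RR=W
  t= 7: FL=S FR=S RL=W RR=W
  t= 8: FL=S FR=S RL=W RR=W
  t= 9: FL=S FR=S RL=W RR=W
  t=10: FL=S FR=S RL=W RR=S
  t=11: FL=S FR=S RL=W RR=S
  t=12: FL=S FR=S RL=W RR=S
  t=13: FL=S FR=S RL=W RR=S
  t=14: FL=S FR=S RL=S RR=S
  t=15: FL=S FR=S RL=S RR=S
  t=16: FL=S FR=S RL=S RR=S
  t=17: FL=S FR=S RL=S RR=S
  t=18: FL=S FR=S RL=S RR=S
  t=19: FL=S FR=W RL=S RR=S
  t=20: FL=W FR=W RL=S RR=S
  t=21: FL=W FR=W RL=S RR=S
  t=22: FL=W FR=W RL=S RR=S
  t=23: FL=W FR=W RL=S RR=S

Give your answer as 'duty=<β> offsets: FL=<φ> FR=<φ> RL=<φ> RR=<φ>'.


duty β = stance ticks per leg = 16
FL: stance ticks = 16; W→S at t=4 → φ=20
FR: stance ticks = 16; W→S at t=3 → φ=21
RL: stance ticks = 16; W→S at t=14 → φ=10
RR: stance ticks = 16; W→S at t=10 → φ=14

duty=16 offsets: FL=20 FR=21 RL=10 RR=14


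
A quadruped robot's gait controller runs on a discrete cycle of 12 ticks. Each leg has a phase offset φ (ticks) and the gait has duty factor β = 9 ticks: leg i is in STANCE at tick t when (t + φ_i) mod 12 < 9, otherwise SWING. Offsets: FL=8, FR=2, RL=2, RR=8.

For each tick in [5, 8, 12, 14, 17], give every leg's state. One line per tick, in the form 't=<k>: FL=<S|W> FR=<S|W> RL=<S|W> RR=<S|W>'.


t=5: FL=S FR=S RL=S RR=S
t=8: FL=S FR=W RL=W RR=S
t=12: FL=S FR=S RL=S RR=S
t=14: FL=W FR=S RL=S RR=W
t=17: FL=S FR=S RL=S RR=S

t=5: phase=(1,7,7,1) vs β=9 → FL=S FR=S RL=S RR=S
t=8: phase=(4,10,10,4) vs β=9 → FL=S FR=W RL=W RR=S
t=12: phase=(8,2,2,8) vs β=9 → FL=S FR=S RL=S RR=S
t=14: phase=(10,4,4,10) vs β=9 → FL=W FR=S RL=S RR=W
t=17: phase=(1,7,7,1) vs β=9 → FL=S FR=S RL=S RR=S


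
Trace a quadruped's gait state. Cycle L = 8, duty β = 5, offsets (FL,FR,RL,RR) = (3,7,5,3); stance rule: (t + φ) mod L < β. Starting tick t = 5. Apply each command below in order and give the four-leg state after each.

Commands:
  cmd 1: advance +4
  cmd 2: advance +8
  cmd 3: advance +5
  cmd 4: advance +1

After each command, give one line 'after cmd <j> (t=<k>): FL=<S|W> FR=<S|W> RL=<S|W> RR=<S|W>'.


after cmd 1 (t=9): FL=S FR=S RL=W RR=S
after cmd 2 (t=17): FL=S FR=S RL=W RR=S
after cmd 3 (t=22): FL=S FR=W RL=S RR=S
after cmd 4 (t=23): FL=S FR=W RL=S RR=S

start t=5: FL=S FR=S RL=S RR=S
cmd 1: advance +4 → t=9, phase=(4,0,6,4) → FL=S FR=S RL=W RR=S
cmd 2: advance +8 → t=17, phase=(4,0,6,4) → FL=S FR=S RL=W RR=S
cmd 3: advance +5 → t=22, phase=(1,5,3,1) → FL=S FR=W RL=S RR=S
cmd 4: advance +1 → t=23, phase=(2,6,4,2) → FL=S FR=W RL=S RR=S


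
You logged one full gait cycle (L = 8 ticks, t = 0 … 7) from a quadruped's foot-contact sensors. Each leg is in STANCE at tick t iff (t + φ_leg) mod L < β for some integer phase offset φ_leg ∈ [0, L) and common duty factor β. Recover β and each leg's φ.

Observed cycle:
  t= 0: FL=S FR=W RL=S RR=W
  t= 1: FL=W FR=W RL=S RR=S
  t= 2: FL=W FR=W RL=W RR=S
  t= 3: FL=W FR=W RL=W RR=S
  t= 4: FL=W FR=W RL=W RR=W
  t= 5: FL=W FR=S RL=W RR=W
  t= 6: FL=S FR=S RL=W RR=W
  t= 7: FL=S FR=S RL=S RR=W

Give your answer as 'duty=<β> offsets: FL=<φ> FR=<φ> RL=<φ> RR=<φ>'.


duty β = stance ticks per leg = 3
FL: stance ticks = 3; W→S at t=6 → φ=2
FR: stance ticks = 3; W→S at t=5 → φ=3
RL: stance ticks = 3; W→S at t=7 → φ=1
RR: stance ticks = 3; W→S at t=1 → φ=7

duty=3 offsets: FL=2 FR=3 RL=1 RR=7


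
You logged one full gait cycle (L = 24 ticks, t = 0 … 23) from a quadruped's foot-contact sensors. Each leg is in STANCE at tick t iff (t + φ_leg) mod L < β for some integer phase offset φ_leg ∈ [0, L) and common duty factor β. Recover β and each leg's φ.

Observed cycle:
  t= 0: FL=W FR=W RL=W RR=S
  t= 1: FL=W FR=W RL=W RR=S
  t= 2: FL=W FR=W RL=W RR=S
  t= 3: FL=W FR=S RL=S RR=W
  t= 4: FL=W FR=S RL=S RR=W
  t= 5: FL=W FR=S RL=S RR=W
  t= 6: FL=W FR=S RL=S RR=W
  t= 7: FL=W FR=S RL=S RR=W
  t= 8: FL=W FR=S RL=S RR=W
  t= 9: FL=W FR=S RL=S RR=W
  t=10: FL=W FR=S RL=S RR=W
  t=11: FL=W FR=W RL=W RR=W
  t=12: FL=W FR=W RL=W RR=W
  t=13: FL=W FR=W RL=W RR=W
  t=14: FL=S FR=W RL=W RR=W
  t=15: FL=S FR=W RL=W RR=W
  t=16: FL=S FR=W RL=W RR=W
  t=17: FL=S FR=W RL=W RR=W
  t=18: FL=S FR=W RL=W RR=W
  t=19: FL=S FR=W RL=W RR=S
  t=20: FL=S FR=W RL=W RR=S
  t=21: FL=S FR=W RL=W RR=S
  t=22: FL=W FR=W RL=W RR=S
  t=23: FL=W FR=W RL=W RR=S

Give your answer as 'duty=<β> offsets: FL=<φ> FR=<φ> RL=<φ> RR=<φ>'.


duty β = stance ticks per leg = 8
FL: stance ticks = 8; W→S at t=14 → φ=10
FR: stance ticks = 8; W→S at t=3 → φ=21
RL: stance ticks = 8; W→S at t=3 → φ=21
RR: stance ticks = 8; W→S at t=19 → φ=5

duty=8 offsets: FL=10 FR=21 RL=21 RR=5


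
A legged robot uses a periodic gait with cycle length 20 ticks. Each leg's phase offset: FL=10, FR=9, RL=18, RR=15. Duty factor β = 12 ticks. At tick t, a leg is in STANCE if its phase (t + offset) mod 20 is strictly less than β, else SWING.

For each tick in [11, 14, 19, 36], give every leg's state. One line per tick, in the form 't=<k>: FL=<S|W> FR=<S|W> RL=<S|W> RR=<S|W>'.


t=11: FL=S FR=S RL=S RR=S
t=14: FL=S FR=S RL=W RR=S
t=19: FL=S FR=S RL=W RR=W
t=36: FL=S FR=S RL=W RR=S

t=11: phase=(1,0,9,6) vs β=12 → FL=S FR=S RL=S RR=S
t=14: phase=(4,3,12,9) vs β=12 → FL=S FR=S RL=W RR=S
t=19: phase=(9,8,17,14) vs β=12 → FL=S FR=S RL=W RR=W
t=36: phase=(6,5,14,11) vs β=12 → FL=S FR=S RL=W RR=S


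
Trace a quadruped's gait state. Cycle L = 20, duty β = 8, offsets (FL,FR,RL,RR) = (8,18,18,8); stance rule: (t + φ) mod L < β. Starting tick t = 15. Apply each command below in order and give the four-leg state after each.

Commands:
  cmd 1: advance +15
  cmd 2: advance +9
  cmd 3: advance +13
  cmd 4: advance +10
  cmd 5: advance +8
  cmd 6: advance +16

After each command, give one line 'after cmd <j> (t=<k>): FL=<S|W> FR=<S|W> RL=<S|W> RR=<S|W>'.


after cmd 1 (t=30): FL=W FR=W RL=W RR=W
after cmd 2 (t=39): FL=S FR=W RL=W RR=S
after cmd 3 (t=52): FL=S FR=W RL=W RR=S
after cmd 4 (t=62): FL=W FR=S RL=S RR=W
after cmd 5 (t=70): FL=W FR=W RL=W RR=W
after cmd 6 (t=86): FL=W FR=S RL=S RR=W

start t=15: FL=S FR=W RL=W RR=S
cmd 1: advance +15 → t=30, phase=(18,8,8,18) → FL=W FR=W RL=W RR=W
cmd 2: advance +9 → t=39, phase=(7,17,17,7) → FL=S FR=W RL=W RR=S
cmd 3: advance +13 → t=52, phase=(0,10,10,0) → FL=S FR=W RL=W RR=S
cmd 4: advance +10 → t=62, phase=(10,0,0,10) → FL=W FR=S RL=S RR=W
cmd 5: advance +8 → t=70, phase=(18,8,8,18) → FL=W FR=W RL=W RR=W
cmd 6: advance +16 → t=86, phase=(14,4,4,14) → FL=W FR=S RL=S RR=W


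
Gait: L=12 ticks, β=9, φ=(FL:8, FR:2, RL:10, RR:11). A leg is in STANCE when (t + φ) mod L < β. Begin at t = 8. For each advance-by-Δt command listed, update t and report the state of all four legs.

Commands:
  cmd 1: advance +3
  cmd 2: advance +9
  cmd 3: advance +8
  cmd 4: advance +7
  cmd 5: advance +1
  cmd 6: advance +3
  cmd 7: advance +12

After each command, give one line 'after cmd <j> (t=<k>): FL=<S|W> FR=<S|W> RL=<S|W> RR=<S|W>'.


after cmd 1 (t=11): FL=S FR=S RL=W RR=W
after cmd 2 (t=20): FL=S FR=W RL=S RR=S
after cmd 3 (t=28): FL=S FR=S RL=S RR=S
after cmd 4 (t=35): FL=S FR=S RL=W RR=W
after cmd 5 (t=36): FL=S FR=S RL=W RR=W
after cmd 6 (t=39): FL=W FR=S RL=S RR=S
after cmd 7 (t=51): FL=W FR=S RL=S RR=S

start t=8: FL=S FR=W RL=S RR=S
cmd 1: advance +3 → t=11, phase=(7,1,9,10) → FL=S FR=S RL=W RR=W
cmd 2: advance +9 → t=20, phase=(4,10,6,7) → FL=S FR=W RL=S RR=S
cmd 3: advance +8 → t=28, phase=(0,6,2,3) → FL=S FR=S RL=S RR=S
cmd 4: advance +7 → t=35, phase=(7,1,9,10) → FL=S FR=S RL=W RR=W
cmd 5: advance +1 → t=36, phase=(8,2,10,11) → FL=S FR=S RL=W RR=W
cmd 6: advance +3 → t=39, phase=(11,5,1,2) → FL=W FR=S RL=S RR=S
cmd 7: advance +12 → t=51, phase=(11,5,1,2) → FL=W FR=S RL=S RR=S


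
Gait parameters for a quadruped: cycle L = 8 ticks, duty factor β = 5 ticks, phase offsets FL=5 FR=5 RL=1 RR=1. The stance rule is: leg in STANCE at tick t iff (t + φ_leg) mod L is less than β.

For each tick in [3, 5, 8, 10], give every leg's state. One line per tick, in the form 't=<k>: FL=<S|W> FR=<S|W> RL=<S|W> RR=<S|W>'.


t=3: FL=S FR=S RL=S RR=S
t=5: FL=S FR=S RL=W RR=W
t=8: FL=W FR=W RL=S RR=S
t=10: FL=W FR=W RL=S RR=S

t=3: phase=(0,0,4,4) vs β=5 → FL=S FR=S RL=S RR=S
t=5: phase=(2,2,6,6) vs β=5 → FL=S FR=S RL=W RR=W
t=8: phase=(5,5,1,1) vs β=5 → FL=W FR=W RL=S RR=S
t=10: phase=(7,7,3,3) vs β=5 → FL=W FR=W RL=S RR=S


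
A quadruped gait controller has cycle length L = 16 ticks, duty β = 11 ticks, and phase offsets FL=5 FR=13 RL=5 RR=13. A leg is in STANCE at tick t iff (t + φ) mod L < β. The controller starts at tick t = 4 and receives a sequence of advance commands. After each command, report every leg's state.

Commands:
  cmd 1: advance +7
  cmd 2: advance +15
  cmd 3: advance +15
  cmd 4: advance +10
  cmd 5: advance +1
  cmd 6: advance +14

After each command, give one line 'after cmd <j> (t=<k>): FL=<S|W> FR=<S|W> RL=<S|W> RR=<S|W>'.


start t=4: FL=S FR=S RL=S RR=S
cmd 1: advance +7 → t=11, phase=(0,8,0,8) → FL=S FR=S RL=S RR=S
cmd 2: advance +15 → t=26, phase=(15,7,15,7) → FL=W FR=S RL=W RR=S
cmd 3: advance +15 → t=41, phase=(14,6,14,6) → FL=W FR=S RL=W RR=S
cmd 4: advance +10 → t=51, phase=(8,0,8,0) → FL=S FR=S RL=S RR=S
cmd 5: advance +1 → t=52, phase=(9,1,9,1) → FL=S FR=S RL=S RR=S
cmd 6: advance +14 → t=66, phase=(7,15,7,15) → FL=S FR=W RL=S RR=W

after cmd 1 (t=11): FL=S FR=S RL=S RR=S
after cmd 2 (t=26): FL=W FR=S RL=W RR=S
after cmd 3 (t=41): FL=W FR=S RL=W RR=S
after cmd 4 (t=51): FL=S FR=S RL=S RR=S
after cmd 5 (t=52): FL=S FR=S RL=S RR=S
after cmd 6 (t=66): FL=S FR=W RL=S RR=W
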